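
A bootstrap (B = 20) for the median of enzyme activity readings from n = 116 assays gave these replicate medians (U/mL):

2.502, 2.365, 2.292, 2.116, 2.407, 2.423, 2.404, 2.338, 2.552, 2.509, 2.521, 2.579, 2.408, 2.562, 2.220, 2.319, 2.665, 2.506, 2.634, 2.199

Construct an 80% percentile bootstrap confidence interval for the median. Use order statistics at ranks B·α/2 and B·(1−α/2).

(2.199, 2.579)

Sorted replicates: 2.116, 2.199, 2.220, 2.292, 2.319, 2.338, 2.365, 2.404, 2.407, 2.408, 2.423, 2.502, 2.506, 2.509, 2.521, 2.552, 2.562, 2.579, 2.634, 2.665
α = 0.20; lower rank = 20 × 0.100 = 2; upper rank = 20 × 0.900 = 18.
The 2nd smallest replicate is 2.199; the 18th is 2.579.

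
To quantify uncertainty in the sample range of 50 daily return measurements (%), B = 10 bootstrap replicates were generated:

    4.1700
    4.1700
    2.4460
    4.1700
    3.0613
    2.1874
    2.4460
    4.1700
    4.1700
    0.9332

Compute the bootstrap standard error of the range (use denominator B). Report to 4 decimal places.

Bootstrap SE is the standard deviation of the 10 replicate ranges.
Mean of replicates: (4.1700 + 4.1700 + 2.4460 + 4.1700 + 3.0613 + 2.1874 + 2.4460 + 4.1700 + 4.1700 + 0.9332) / 10 = 31.92390 / 10 = 3.19239
Sum of squared deviations: (+0.97761)² + (+0.97761)² + (−0.74639)² + (+0.97761)² + (−0.13109)² + (−1.00499)² + (−0.74639)² + (+0.97761)² + (+0.97761)² + (−2.25919)² = 12.02393
Variance = 12.02393 / 10 = 1.20239
SE* = √1.20239

SE* = 1.0965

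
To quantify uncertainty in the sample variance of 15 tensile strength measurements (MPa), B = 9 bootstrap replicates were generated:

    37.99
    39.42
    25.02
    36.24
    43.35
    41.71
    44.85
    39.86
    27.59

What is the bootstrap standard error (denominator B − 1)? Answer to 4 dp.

Bootstrap SE is the standard deviation of the 9 replicate variances.
Mean of replicates: (37.99 + 39.42 + 25.02 + 36.24 + 43.35 + 41.71 + 44.85 + 39.86 + 27.59) / 9 = 336.03000 / 9 = 37.33667
Sum of squared deviations: (+0.65333)² + (+2.08333)² + (−12.31667)² + (−1.09667)² + (+6.01333)² + (+4.37333)² + (+7.51333)² + (+2.52333)² + (−9.74667)² = 370.77120
Variance = 370.77120 / 8 = 46.34640
SE* = √46.34640

SE* = 6.8078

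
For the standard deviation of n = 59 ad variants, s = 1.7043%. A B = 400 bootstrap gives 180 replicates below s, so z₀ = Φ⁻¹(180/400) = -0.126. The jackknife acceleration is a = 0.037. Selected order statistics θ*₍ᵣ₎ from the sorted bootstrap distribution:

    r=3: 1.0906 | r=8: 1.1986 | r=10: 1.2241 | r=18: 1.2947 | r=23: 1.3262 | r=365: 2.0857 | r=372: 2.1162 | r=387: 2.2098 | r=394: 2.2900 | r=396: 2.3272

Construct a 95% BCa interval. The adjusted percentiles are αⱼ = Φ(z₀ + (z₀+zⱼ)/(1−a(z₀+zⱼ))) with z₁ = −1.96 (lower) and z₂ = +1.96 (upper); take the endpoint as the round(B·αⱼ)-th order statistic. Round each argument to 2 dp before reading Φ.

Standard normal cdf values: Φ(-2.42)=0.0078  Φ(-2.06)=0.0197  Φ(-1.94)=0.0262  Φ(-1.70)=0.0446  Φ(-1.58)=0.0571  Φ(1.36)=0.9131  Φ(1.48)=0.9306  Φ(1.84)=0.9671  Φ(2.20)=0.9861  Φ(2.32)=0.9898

(1.1986, 2.2098)

Lower: z₀ + z₁ = -0.126 + (-1.960) = -2.086; 1 − a(z₀+z₁) = 1 − (0.037)(-2.086) = 1.0772; argument = -0.126 + (-2.086)/1.0772 = -2.0625 → -2.06.
α₁ = Φ(-2.06) = 0.0197; rank = round(400 × 0.0197) = 8; θ*₍8₎ = 1.1986.
Upper: z₀ + z₂ = 1.834; 1 − a(z₀+z₂) = 0.9321; argument = 1.8415 → 1.84; α₂ = 0.9671; rank = 387; θ*₍387₎ = 2.2098.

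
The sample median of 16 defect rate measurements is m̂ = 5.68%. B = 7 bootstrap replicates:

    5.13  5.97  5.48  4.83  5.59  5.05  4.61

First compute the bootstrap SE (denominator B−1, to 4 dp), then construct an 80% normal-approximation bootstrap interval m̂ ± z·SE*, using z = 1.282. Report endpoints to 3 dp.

(5.077, 6.283)

Mean of replicates = 5.2371; sum of squared deviations = 1.3261; SE* = √(1.3261/6) = 0.4701
Margin = 1.282 × 0.4701 = 0.6027
Interval: 5.68 ± 0.6027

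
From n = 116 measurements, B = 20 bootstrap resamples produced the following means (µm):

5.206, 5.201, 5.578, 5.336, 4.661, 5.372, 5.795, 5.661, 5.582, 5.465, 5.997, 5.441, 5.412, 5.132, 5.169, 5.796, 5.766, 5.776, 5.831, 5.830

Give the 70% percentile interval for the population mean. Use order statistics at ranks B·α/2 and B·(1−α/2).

(5.169, 5.796)

Sorted replicates: 4.661, 5.132, 5.169, 5.201, 5.206, 5.336, 5.372, 5.412, 5.441, 5.465, 5.578, 5.582, 5.661, 5.766, 5.776, 5.795, 5.796, 5.830, 5.831, 5.997
α = 0.30; lower rank = 20 × 0.150 = 3; upper rank = 20 × 0.850 = 17.
The 3rd smallest replicate is 5.169; the 17th is 5.796.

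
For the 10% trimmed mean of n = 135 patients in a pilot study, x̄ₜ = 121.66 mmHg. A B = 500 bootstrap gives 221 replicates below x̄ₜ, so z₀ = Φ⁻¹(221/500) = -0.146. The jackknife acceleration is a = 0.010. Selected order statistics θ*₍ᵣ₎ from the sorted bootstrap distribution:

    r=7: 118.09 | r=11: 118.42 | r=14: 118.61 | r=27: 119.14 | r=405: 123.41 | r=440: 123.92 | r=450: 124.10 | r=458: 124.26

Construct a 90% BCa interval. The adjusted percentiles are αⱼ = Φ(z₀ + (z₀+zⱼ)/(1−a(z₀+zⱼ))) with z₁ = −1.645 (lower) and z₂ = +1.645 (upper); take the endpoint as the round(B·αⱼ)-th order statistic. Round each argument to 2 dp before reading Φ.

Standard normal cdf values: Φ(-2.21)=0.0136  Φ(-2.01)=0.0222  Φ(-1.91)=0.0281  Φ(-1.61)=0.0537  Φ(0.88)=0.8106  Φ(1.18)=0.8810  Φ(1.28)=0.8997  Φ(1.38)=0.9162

Lower: z₀ + z₁ = -0.146 + (-1.645) = -1.791; 1 − a(z₀+z₁) = 1 − (0.010)(-1.791) = 1.0179; argument = -0.146 + (-1.791)/1.0179 = -1.9055 → -1.91.
α₁ = Φ(-1.91) = 0.0281; rank = round(500 × 0.0281) = 14; θ*₍14₎ = 118.61.
Upper: z₀ + z₂ = 1.499; 1 − a(z₀+z₂) = 0.9850; argument = 1.3758 → 1.38; α₂ = 0.9162; rank = 458; θ*₍458₎ = 124.26.

(118.61, 124.26)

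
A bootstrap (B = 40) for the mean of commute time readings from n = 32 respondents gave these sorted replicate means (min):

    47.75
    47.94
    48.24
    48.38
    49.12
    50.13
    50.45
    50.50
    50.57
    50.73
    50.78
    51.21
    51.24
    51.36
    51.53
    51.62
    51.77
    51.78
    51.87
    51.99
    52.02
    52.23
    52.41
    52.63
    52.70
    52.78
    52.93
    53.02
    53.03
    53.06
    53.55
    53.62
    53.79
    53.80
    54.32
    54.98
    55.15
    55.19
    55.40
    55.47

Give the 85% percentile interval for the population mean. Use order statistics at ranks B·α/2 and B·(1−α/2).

α = 0.15; lower rank = 40 × 0.075 = 3; upper rank = 40 × 0.925 = 37.
The 3rd smallest replicate is 48.24; the 37th is 55.15.

(48.24, 55.15)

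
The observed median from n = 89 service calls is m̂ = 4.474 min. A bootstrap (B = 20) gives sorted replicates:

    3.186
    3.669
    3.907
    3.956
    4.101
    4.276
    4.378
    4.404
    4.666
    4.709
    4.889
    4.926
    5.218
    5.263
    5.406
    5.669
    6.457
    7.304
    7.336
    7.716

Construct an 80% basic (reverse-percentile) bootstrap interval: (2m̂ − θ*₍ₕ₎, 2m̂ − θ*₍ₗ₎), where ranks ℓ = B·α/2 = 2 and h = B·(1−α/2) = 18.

Percentile endpoints at ranks 2 and 18: θ*₍2₎ = 3.669, θ*₍18₎ = 7.304.
Basic interval reflects these around m̂:
  lower = 2 × 4.474 − 7.304 = 1.644
  upper = 2 × 4.474 − 3.669 = 5.279

(1.644, 5.279)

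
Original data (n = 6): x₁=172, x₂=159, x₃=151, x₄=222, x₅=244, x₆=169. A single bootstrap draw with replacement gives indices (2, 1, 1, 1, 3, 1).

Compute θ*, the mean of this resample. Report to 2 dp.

θ* = 166.33

Resample values: 159, 172, 172, 172, 151, 172.
Mean = (159 + 172 + 172 + 172 + 151 + 172) / 6 = 998.0 / 6 = 166.33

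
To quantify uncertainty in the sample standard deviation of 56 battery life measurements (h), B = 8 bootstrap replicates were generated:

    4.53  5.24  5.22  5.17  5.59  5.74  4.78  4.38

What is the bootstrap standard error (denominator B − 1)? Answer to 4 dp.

SE* = 0.4828

Bootstrap SE is the standard deviation of the 8 replicate standard deviations.
Mean of replicates: (4.53 + 5.24 + 5.22 + 5.17 + 5.59 + 5.74 + 4.78 + 4.38) / 8 = 40.65000 / 8 = 5.08125
Sum of squared deviations: (−0.55125)² + (+0.15875)² + (+0.13875)² + (+0.08875)² + (+0.50875)² + (+0.65875)² + (−0.30125)² + (−0.70125)² = 1.63149
Variance = 1.63149 / 7 = 0.23307
SE* = √0.23307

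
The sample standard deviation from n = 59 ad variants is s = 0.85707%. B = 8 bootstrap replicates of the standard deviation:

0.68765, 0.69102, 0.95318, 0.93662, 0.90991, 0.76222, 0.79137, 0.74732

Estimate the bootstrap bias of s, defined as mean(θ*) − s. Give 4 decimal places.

mean(θ*) = (0.68765 + 0.69102 + 0.95318 + 0.93662 + 0.90991 + 0.76222 + 0.79137 + 0.74732) / 8 = 0.80991
bias = 0.80991 − 0.85707

bias = −0.0472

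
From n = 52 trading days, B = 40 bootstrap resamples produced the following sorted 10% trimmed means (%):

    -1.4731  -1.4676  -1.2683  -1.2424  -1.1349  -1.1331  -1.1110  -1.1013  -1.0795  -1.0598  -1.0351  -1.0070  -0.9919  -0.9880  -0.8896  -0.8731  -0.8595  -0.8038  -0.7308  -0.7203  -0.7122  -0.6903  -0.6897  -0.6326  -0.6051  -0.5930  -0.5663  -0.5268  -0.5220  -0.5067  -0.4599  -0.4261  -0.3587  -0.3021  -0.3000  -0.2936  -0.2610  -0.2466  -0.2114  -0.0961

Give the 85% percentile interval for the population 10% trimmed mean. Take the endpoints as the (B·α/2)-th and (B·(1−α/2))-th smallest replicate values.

α = 0.15; lower rank = 40 × 0.075 = 3; upper rank = 40 × 0.925 = 37.
The 3rd smallest replicate is -1.2683; the 37th is -0.2610.

(-1.2683, -0.2610)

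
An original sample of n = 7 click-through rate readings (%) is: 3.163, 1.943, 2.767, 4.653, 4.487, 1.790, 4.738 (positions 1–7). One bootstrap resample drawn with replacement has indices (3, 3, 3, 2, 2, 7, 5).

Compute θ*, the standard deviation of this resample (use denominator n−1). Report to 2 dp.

θ* = 1.13

Resample values: 2.767, 2.767, 2.767, 1.943, 1.943, 4.738, 4.487.
Mean = 3.0589; sum of squared deviations = 7.6049
s² = 7.6049 / 6 = 1.2675
s = √1.2675 = 1.13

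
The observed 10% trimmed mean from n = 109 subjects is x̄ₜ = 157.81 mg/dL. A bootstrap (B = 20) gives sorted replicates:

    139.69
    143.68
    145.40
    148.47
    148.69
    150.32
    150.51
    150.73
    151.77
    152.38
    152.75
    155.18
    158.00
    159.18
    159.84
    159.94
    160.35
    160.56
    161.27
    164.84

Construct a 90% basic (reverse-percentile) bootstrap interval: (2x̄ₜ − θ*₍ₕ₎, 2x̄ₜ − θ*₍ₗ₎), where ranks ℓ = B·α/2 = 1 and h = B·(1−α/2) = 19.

(154.35, 175.93)

Percentile endpoints at ranks 1 and 19: θ*₍1₎ = 139.69, θ*₍19₎ = 161.27.
Basic interval reflects these around x̄ₜ:
  lower = 2 × 157.81 − 161.27 = 154.35
  upper = 2 × 157.81 − 139.69 = 175.93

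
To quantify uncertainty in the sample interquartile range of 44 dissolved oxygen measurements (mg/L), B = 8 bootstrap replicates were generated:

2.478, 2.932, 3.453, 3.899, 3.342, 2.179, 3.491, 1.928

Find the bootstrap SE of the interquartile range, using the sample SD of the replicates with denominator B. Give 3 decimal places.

Bootstrap SE is the standard deviation of the 8 replicate interquartile ranges.
Mean of replicates: (2.478 + 2.932 + 3.453 + 3.899 + 3.342 + 2.179 + 3.491 + 1.928) / 8 = 23.7020 / 8 = 2.9627
Sum of squared deviations: (−0.4847)² + (−0.0307)² + (+0.4903)² + (+0.9363)² + (+0.3793)² + (−0.7837)² + (+0.5283)² + (−1.0347)² = 3.4607
Variance = 3.4607 / 8 = 0.4326
SE* = √0.4326

SE* = 0.658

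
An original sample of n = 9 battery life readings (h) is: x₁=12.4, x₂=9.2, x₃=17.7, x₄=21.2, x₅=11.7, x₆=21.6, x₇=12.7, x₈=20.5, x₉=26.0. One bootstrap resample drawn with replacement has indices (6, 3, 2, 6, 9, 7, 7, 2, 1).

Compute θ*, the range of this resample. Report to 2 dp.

θ* = 16.80

Resample values: 21.6, 17.7, 9.2, 21.6, 26.0, 12.7, 12.7, 9.2, 12.4.
Range = 26.0 − 9.2 = 16.80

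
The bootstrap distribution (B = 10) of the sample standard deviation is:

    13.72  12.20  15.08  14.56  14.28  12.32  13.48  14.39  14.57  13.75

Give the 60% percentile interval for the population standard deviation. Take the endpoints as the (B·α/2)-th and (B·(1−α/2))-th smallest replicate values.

(12.32, 14.56)

Sorted replicates: 12.20, 12.32, 13.48, 13.72, 13.75, 14.28, 14.39, 14.56, 14.57, 15.08
α = 0.40; lower rank = 10 × 0.200 = 2; upper rank = 10 × 0.800 = 8.
The 2nd smallest replicate is 12.32; the 8th is 14.56.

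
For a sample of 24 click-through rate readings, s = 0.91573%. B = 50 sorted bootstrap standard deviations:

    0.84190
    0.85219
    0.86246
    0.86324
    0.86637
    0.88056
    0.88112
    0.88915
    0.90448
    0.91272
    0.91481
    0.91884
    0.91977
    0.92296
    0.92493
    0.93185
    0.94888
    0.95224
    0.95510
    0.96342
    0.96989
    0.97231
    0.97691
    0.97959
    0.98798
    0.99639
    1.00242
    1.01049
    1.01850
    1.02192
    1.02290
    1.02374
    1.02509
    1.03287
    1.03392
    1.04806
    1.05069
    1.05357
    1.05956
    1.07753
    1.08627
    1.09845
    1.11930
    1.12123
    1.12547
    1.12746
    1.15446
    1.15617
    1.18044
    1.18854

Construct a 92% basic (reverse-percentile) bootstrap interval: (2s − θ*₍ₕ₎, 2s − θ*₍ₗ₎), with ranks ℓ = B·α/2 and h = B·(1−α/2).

Percentile endpoints at ranks 2 and 48: θ*₍2₎ = 0.85219, θ*₍48₎ = 1.15617.
Basic interval reflects these around s:
  lower = 2 × 0.91573 − 1.15617 = 0.67529
  upper = 2 × 0.91573 − 0.85219 = 0.97927

(0.67529, 0.97927)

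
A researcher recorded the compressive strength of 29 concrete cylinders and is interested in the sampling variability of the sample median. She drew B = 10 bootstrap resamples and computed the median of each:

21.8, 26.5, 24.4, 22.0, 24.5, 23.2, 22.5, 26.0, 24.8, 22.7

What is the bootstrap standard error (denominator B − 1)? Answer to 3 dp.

SE* = 1.649

Bootstrap SE is the standard deviation of the 10 replicate medians.
Mean of replicates: (21.8 + 26.5 + 24.4 + 22.0 + 24.5 + 23.2 + 22.5 + 26.0 + 24.8 + 22.7) / 10 = 238.4000 / 10 = 23.8400
Sum of squared deviations: (−2.0400)² + (+2.6600)² + (+0.5600)² + (−1.8400)² + (+0.6600)² + (−0.6400)² + (−1.3400)² + (+2.1600)² + (+0.9600)² + (−1.1400)² = 24.4640
Variance = 24.4640 / 9 = 2.7182
SE* = √2.7182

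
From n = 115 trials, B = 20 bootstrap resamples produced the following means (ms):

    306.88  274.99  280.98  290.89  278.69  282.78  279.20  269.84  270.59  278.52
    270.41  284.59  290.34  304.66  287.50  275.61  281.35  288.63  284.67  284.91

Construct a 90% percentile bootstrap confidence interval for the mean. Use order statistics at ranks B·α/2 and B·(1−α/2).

Sorted replicates: 269.84, 270.41, 270.59, 274.99, 275.61, 278.52, 278.69, 279.20, 280.98, 281.35, 282.78, 284.59, 284.67, 284.91, 287.50, 288.63, 290.34, 290.89, 304.66, 306.88
α = 0.10; lower rank = 20 × 0.050 = 1; upper rank = 20 × 0.950 = 19.
The 1st smallest replicate is 269.84; the 19th is 304.66.

(269.84, 304.66)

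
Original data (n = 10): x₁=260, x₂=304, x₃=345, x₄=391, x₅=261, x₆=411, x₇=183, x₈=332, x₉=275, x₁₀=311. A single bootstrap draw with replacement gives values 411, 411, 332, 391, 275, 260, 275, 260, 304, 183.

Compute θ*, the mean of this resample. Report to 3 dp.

Mean = (411 + 411 + 332 + 391 + 275 + 260 + 275 + 260 + 304 + 183) / 10 = 3102.0 / 10 = 310.200

θ* = 310.200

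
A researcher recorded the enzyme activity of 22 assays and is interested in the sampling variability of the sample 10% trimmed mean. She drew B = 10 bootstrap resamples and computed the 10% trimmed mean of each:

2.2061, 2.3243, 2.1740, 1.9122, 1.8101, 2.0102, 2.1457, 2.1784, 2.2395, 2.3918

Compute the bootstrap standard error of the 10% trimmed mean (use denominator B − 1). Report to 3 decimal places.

SE* = 0.180

Bootstrap SE is the standard deviation of the 10 replicate 10% trimmed means.
Mean of replicates: (2.2061 + 2.3243 + 2.1740 + 1.9122 + 1.8101 + 2.0102 + 2.1457 + 2.1784 + 2.2395 + 2.3918) / 10 = 21.39230 / 10 = 2.13923
Sum of squared deviations: (+0.06687)² + (+0.18507)² + (+0.03477)² + (−0.22703)² + (−0.32913)² + (−0.12903)² + (+0.00647)² + (+0.03917)² + (+0.10027)² + (+0.25257)² = 0.29187
Variance = 0.29187 / 9 = 0.03243
SE* = √0.03243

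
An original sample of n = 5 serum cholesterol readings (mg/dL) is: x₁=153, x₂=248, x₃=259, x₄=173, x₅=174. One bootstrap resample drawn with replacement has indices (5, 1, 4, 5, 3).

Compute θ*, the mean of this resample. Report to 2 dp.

θ* = 186.60

Resample values: 174, 153, 173, 174, 259.
Mean = (174 + 153 + 173 + 174 + 259) / 5 = 933.0 / 5 = 186.60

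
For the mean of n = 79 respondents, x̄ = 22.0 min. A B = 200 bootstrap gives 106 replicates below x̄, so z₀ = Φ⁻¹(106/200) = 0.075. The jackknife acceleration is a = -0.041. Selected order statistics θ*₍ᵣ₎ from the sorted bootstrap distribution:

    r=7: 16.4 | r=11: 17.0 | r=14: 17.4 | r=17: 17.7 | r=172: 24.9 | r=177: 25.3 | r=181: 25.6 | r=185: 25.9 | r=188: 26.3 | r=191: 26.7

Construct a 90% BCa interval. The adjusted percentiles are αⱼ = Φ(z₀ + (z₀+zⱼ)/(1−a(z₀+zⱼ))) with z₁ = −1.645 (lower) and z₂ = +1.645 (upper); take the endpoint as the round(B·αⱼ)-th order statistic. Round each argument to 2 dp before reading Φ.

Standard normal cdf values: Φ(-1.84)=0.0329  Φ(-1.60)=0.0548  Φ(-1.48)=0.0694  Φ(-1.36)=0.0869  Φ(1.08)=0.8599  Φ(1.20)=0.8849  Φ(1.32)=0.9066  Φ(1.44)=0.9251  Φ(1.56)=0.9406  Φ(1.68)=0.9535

Lower: z₀ + z₁ = 0.075 + (-1.645) = -1.570; 1 − a(z₀+z₁) = 1 − (-0.041)(-1.570) = 0.9356; argument = 0.075 + (-1.570)/0.9356 = -1.6030 → -1.60.
α₁ = Φ(-1.60) = 0.0548; rank = round(200 × 0.0548) = 11; θ*₍11₎ = 17.0.
Upper: z₀ + z₂ = 1.720; 1 − a(z₀+z₂) = 1.0705; argument = 1.6817 → 1.68; α₂ = 0.9535; rank = 191; θ*₍191₎ = 26.7.

(17.0, 26.7)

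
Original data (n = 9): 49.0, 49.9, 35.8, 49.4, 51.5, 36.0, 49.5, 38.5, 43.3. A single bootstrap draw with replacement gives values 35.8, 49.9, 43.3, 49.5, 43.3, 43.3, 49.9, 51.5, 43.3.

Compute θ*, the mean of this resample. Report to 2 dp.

Mean = (35.8 + 49.9 + 43.3 + 49.5 + 43.3 + 43.3 + 49.9 + 51.5 + 43.3) / 9 = 409.80 / 9 = 45.53

θ* = 45.53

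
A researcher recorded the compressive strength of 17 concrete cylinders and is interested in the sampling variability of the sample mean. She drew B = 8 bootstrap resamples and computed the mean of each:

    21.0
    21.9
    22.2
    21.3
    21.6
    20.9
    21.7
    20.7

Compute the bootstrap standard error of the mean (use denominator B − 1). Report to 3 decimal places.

Bootstrap SE is the standard deviation of the 8 replicate means.
Mean of replicates: (21.0 + 21.9 + 22.2 + 21.3 + 21.6 + 20.9 + 21.7 + 20.7) / 8 = 171.3000 / 8 = 21.4125
Sum of squared deviations: (−0.4125)² + (+0.4875)² + (+0.7875)² + (−0.1125)² + (+0.1875)² + (−0.5125)² + (+0.2875)² + (−0.7125)² = 1.9287
Variance = 1.9287 / 7 = 0.2755
SE* = √0.2755

SE* = 0.525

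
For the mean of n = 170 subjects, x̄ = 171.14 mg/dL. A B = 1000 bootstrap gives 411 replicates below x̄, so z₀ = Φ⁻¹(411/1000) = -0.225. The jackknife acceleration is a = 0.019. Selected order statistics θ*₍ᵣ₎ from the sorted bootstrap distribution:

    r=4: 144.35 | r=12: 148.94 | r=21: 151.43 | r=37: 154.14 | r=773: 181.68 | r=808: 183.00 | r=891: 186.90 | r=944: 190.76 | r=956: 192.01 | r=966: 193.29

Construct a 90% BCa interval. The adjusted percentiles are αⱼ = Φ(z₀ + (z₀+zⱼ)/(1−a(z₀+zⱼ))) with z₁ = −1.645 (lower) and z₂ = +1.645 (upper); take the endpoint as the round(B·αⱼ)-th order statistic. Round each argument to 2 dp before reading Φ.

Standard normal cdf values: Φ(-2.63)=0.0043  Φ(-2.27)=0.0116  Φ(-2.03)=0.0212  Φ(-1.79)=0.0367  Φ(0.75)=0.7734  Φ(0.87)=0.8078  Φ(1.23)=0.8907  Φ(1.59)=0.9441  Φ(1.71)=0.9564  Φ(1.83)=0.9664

Lower: z₀ + z₁ = -0.225 + (-1.645) = -1.870; 1 − a(z₀+z₁) = 1 − (0.019)(-1.870) = 1.0355; argument = -0.225 + (-1.870)/1.0355 = -2.0308 → -2.03.
α₁ = Φ(-2.03) = 0.0212; rank = round(1000 × 0.0212) = 21; θ*₍21₎ = 151.43.
Upper: z₀ + z₂ = 1.420; 1 − a(z₀+z₂) = 0.9730; argument = 1.2344 → 1.23; α₂ = 0.8907; rank = 891; θ*₍891₎ = 186.90.

(151.43, 186.90)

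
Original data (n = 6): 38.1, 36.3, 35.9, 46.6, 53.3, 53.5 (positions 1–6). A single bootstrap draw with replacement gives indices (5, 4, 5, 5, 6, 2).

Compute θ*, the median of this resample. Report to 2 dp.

θ* = 53.30

Resample values: 53.3, 46.6, 53.3, 53.3, 53.5, 36.3.
Sorted: 36.3, 46.6, 53.3, 53.3, 53.3, 53.5
Median = average of the two middle values = 53.30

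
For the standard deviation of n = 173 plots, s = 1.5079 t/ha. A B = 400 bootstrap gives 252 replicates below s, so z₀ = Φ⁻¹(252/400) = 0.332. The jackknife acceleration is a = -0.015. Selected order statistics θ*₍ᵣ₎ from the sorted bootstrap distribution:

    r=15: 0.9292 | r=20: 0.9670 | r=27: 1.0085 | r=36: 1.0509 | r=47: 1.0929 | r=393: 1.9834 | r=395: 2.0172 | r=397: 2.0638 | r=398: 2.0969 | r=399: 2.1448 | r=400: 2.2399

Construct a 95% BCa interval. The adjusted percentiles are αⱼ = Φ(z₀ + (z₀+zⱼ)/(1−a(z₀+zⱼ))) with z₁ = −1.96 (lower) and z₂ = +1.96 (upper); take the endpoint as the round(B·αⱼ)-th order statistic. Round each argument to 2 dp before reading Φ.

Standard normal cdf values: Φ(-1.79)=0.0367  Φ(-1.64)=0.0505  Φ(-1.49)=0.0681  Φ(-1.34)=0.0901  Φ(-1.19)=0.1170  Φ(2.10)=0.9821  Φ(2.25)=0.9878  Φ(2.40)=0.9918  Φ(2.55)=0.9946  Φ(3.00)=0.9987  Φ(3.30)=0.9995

Lower: z₀ + z₁ = 0.332 + (-1.960) = -1.628; 1 − a(z₀+z₁) = 1 − (-0.015)(-1.628) = 0.9756; argument = 0.332 + (-1.628)/0.9756 = -1.3368 → -1.34.
α₁ = Φ(-1.34) = 0.0901; rank = round(400 × 0.0901) = 36; θ*₍36₎ = 1.0509.
Upper: z₀ + z₂ = 2.292; 1 − a(z₀+z₂) = 1.0344; argument = 2.5478 → 2.55; α₂ = 0.9946; rank = 398; θ*₍398₎ = 2.0969.

(1.0509, 2.0969)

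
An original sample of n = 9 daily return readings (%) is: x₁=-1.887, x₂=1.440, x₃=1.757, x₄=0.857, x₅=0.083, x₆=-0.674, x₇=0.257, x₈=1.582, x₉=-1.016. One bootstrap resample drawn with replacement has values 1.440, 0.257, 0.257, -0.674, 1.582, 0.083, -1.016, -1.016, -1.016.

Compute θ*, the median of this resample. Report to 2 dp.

θ* = 0.08

Sorted: -1.016, -1.016, -1.016, -0.674, 0.083, 0.257, 0.257, 1.440, 1.582
Median = middle value = 0.08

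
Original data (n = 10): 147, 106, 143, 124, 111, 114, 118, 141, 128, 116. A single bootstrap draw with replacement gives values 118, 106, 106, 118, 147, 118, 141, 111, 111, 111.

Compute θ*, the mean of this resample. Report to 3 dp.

Mean = (118 + 106 + 106 + 118 + 147 + 118 + 141 + 111 + 111 + 111) / 10 = 1187.0 / 10 = 118.700

θ* = 118.700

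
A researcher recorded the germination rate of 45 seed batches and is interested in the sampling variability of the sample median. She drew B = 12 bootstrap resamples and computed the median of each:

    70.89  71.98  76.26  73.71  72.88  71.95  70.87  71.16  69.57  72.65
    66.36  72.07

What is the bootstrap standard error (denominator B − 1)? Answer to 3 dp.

Bootstrap SE is the standard deviation of the 12 replicate medians.
Mean of replicates: (70.89 + 71.98 + 76.26 + 73.71 + 72.88 + 71.95 + 70.87 + 71.16 + 69.57 + 72.65 + 66.36 + 72.07) / 12 = 860.3500 / 12 = 71.6958
Sum of squared deviations: (−0.8058)² + (+0.2842)² + (+4.5642)² + (+2.0142)² + (+1.1842)² + (+0.2542)² + (−0.8258)² + (−0.5358)² + (−2.1258)² + (+0.9542)² + (−5.3358)² + (+0.3742)² = 62.0953
Variance = 62.0953 / 11 = 5.6450
SE* = √5.6450

SE* = 2.376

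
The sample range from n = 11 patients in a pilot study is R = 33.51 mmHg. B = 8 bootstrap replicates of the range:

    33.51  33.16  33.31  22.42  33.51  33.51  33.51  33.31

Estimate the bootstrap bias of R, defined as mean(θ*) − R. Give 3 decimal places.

bias = −1.480

mean(θ*) = (33.51 + 33.16 + 33.31 + 22.42 + 33.51 + 33.51 + 33.51 + 33.31) / 8 = 32.0300
bias = 32.0300 − 33.51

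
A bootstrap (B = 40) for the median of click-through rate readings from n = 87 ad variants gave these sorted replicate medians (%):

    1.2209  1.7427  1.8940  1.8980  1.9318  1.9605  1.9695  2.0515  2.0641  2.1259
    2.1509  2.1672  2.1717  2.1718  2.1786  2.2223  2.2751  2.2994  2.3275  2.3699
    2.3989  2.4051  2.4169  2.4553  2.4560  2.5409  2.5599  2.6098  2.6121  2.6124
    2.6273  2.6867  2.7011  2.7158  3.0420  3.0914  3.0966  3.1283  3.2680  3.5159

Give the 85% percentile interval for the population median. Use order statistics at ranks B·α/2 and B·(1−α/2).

α = 0.15; lower rank = 40 × 0.075 = 3; upper rank = 40 × 0.925 = 37.
The 3rd smallest replicate is 1.8940; the 37th is 3.0966.

(1.8940, 3.0966)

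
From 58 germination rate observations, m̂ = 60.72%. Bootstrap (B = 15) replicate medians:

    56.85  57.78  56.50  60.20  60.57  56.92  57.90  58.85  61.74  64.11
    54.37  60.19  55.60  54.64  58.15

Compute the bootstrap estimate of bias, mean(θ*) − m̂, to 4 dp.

bias = −2.4287

mean(θ*) = (56.85 + 57.78 + 56.50 + 60.20 + 60.57 + 56.92 + 57.90 + 58.85 + 61.74 + 64.11 + 54.37 + 60.19 + 55.60 + 54.64 + 58.15) / 15 = 58.29133
bias = 58.29133 − 60.72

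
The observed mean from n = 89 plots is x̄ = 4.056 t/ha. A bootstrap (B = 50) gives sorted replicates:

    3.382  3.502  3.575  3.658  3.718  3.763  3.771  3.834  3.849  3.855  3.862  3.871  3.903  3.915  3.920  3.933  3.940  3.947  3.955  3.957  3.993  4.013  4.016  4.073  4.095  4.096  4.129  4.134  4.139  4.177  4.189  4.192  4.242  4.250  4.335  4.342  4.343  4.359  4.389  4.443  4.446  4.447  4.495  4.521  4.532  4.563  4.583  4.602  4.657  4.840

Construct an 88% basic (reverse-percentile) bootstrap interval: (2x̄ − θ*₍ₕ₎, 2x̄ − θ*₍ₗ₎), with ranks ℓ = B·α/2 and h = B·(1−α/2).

(3.529, 4.537)

Percentile endpoints at ranks 3 and 47: θ*₍3₎ = 3.575, θ*₍47₎ = 4.583.
Basic interval reflects these around x̄:
  lower = 2 × 4.056 − 4.583 = 3.529
  upper = 2 × 4.056 − 3.575 = 4.537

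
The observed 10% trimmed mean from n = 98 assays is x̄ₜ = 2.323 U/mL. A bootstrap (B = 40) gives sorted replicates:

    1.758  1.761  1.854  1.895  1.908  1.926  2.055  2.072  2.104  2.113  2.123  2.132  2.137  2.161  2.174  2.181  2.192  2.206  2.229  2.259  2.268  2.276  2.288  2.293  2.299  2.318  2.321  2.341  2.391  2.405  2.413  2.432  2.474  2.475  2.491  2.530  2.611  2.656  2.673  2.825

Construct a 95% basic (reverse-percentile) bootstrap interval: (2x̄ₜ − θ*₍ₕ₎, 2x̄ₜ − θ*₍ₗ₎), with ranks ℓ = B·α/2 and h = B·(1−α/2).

(1.973, 2.888)

Percentile endpoints at ranks 1 and 39: θ*₍1₎ = 1.758, θ*₍39₎ = 2.673.
Basic interval reflects these around x̄ₜ:
  lower = 2 × 2.323 − 2.673 = 1.973
  upper = 2 × 2.323 − 1.758 = 2.888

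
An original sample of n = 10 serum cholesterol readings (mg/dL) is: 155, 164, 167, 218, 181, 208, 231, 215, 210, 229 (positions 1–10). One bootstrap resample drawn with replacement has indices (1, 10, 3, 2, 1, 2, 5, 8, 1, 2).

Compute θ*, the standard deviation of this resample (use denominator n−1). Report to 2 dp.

Resample values: 155, 229, 167, 164, 155, 164, 181, 215, 155, 164.
Mean = 174.9000; sum of squared deviations = 6178.9000
s² = 6178.9000 / 9 = 686.5444
s = √686.5444 = 26.20

θ* = 26.20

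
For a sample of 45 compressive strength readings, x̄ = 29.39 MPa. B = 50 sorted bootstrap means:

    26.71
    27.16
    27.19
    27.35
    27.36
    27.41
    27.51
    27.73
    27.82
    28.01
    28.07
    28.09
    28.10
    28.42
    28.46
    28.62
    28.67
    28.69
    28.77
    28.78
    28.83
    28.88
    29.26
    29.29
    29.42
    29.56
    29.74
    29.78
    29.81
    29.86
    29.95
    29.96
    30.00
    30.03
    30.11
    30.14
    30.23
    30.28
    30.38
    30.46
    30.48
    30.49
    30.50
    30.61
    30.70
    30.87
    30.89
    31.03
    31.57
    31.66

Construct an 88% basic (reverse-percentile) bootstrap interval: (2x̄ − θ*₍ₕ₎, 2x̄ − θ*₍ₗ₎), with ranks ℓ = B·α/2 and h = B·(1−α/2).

(27.89, 31.59)

Percentile endpoints at ranks 3 and 47: θ*₍3₎ = 27.19, θ*₍47₎ = 30.89.
Basic interval reflects these around x̄:
  lower = 2 × 29.39 − 30.89 = 27.89
  upper = 2 × 29.39 − 27.19 = 31.59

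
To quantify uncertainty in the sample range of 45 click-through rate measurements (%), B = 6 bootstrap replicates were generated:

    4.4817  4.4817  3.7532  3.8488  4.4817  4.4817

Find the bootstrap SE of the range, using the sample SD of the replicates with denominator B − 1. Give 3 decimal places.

Bootstrap SE is the standard deviation of the 6 replicate ranges.
Mean of replicates: (4.4817 + 4.4817 + 3.7532 + 3.8488 + 4.4817 + 4.4817) / 6 = 25.52880 / 6 = 4.25480
Sum of squared deviations: (+0.22690)² + (+0.22690)² + (−0.50160)² + (−0.40600)² + (+0.22690)² + (+0.22690)² = 0.62237
Variance = 0.62237 / 5 = 0.12447
SE* = √0.12447

SE* = 0.353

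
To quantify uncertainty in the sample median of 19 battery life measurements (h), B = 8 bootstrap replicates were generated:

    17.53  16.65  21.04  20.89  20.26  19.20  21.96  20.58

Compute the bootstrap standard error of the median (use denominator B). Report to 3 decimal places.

SE* = 1.719

Bootstrap SE is the standard deviation of the 8 replicate medians.
Mean of replicates: (17.53 + 16.65 + 21.04 + 20.89 + 20.26 + 19.20 + 21.96 + 20.58) / 8 = 158.1100 / 8 = 19.7638
Sum of squared deviations: (−2.2338)² + (−3.1138)² + (+1.2762)² + (+1.1262)² + (+0.4962)² + (−0.5638)² + (+2.1962)² + (+0.8162)² = 23.6362
Variance = 23.6362 / 8 = 2.9545
SE* = √2.9545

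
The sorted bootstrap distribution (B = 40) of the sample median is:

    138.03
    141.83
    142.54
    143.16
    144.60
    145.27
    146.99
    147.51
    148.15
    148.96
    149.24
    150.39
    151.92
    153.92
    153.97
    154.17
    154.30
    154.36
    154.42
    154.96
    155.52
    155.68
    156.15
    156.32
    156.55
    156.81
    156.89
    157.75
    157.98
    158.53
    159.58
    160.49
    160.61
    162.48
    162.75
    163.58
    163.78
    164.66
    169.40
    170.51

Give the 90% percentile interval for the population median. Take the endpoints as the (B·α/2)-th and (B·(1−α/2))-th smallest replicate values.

(141.83, 164.66)

α = 0.10; lower rank = 40 × 0.050 = 2; upper rank = 40 × 0.950 = 38.
The 2nd smallest replicate is 141.83; the 38th is 164.66.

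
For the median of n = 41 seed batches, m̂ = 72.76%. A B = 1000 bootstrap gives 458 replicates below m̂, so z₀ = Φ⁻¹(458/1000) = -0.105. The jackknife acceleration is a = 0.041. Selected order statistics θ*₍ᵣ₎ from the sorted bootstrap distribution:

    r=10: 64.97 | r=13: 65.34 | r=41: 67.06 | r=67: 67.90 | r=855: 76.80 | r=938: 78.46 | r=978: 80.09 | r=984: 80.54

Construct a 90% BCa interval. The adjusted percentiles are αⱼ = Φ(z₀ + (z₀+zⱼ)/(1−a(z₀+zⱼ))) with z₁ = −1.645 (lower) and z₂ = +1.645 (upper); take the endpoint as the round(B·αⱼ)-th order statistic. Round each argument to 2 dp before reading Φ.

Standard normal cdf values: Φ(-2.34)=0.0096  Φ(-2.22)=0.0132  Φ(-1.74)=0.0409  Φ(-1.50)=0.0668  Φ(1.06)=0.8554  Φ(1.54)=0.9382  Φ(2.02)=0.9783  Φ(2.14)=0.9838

Lower: z₀ + z₁ = -0.105 + (-1.645) = -1.750; 1 − a(z₀+z₁) = 1 − (0.041)(-1.750) = 1.0717; argument = -0.105 + (-1.750)/1.0717 = -1.7378 → -1.74.
α₁ = Φ(-1.74) = 0.0409; rank = round(1000 × 0.0409) = 41; θ*₍41₎ = 67.06.
Upper: z₀ + z₂ = 1.540; 1 − a(z₀+z₂) = 0.9369; argument = 1.5388 → 1.54; α₂ = 0.9382; rank = 938; θ*₍938₎ = 78.46.

(67.06, 78.46)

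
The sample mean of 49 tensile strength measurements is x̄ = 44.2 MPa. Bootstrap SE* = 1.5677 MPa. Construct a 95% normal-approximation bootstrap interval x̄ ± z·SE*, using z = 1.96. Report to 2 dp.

(41.13, 47.27)

Margin = 1.96 × 1.5677 = 3.073
Interval: 44.2 ± 3.073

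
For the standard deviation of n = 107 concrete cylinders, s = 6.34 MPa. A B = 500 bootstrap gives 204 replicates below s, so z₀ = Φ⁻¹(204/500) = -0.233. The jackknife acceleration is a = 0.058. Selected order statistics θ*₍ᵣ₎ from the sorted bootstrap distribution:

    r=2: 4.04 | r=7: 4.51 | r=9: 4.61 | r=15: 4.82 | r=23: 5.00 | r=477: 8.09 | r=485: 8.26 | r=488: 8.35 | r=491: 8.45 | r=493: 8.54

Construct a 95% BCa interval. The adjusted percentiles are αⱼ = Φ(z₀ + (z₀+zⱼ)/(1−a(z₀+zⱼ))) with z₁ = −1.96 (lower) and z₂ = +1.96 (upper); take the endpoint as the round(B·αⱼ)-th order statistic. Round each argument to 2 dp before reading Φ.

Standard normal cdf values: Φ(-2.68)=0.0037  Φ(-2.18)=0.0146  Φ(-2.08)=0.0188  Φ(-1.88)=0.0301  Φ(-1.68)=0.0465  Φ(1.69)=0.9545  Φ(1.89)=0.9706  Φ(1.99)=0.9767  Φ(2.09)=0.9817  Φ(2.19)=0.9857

Lower: z₀ + z₁ = -0.233 + (-1.960) = -2.193; 1 − a(z₀+z₁) = 1 − (0.058)(-2.193) = 1.1272; argument = -0.233 + (-2.193)/1.1272 = -2.1785 → -2.18.
α₁ = Φ(-2.18) = 0.0146; rank = round(500 × 0.0146) = 7; θ*₍7₎ = 4.51.
Upper: z₀ + z₂ = 1.727; 1 − a(z₀+z₂) = 0.8998; argument = 1.6862 → 1.69; α₂ = 0.9545; rank = 477; θ*₍477₎ = 8.09.

(4.51, 8.09)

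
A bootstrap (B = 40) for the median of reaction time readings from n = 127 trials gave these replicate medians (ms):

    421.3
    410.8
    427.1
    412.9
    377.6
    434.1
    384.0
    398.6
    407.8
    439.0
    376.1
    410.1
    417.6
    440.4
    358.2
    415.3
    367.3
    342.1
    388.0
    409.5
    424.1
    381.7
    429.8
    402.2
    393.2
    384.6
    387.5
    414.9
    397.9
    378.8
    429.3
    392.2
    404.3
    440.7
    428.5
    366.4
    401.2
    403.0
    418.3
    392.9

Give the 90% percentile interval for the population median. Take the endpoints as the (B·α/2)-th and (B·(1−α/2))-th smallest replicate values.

Sorted replicates: 342.1, 358.2, 366.4, 367.3, 376.1, 377.6, 378.8, 381.7, 384.0, 384.6, 387.5, 388.0, 392.2, 392.9, 393.2, 397.9, 398.6, 401.2, 402.2, 403.0, 404.3, 407.8, 409.5, 410.1, 410.8, 412.9, 414.9, 415.3, 417.6, 418.3, 421.3, 424.1, 427.1, 428.5, 429.3, 429.8, 434.1, 439.0, 440.4, 440.7
α = 0.10; lower rank = 40 × 0.050 = 2; upper rank = 40 × 0.950 = 38.
The 2nd smallest replicate is 358.2; the 38th is 439.0.

(358.2, 439.0)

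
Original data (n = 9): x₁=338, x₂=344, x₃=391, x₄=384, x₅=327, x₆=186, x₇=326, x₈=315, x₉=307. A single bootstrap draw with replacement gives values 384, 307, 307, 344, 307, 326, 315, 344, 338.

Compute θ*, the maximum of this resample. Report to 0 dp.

θ* = 384

Maximum = 384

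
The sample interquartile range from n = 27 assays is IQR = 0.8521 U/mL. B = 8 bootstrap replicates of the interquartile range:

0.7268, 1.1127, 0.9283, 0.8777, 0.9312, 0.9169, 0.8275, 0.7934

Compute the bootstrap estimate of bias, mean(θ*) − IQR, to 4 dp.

bias = +0.0372

mean(θ*) = (0.7268 + 1.1127 + 0.9283 + 0.8777 + 0.9312 + 0.9169 + 0.8275 + 0.7934) / 8 = 0.88931
bias = 0.88931 − 0.8521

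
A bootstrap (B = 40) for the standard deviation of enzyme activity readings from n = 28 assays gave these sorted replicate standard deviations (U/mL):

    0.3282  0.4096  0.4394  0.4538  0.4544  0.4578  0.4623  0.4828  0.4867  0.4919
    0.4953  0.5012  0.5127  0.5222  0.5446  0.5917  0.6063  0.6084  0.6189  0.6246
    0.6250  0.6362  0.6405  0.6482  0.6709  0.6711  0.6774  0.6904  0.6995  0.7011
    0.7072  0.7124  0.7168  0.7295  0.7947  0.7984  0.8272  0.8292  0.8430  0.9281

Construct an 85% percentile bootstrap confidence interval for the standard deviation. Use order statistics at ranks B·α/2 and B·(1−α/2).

(0.4394, 0.8272)

α = 0.15; lower rank = 40 × 0.075 = 3; upper rank = 40 × 0.925 = 37.
The 3rd smallest replicate is 0.4394; the 37th is 0.8272.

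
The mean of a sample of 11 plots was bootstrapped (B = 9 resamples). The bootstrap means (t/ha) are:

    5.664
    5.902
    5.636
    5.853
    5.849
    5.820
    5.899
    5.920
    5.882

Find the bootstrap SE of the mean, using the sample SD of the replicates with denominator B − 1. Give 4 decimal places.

Bootstrap SE is the standard deviation of the 9 replicate means.
Mean of replicates: (5.664 + 5.902 + 5.636 + 5.853 + 5.849 + 5.820 + 5.899 + 5.920 + 5.882) / 9 = 52.42500 / 9 = 5.82500
Sum of squared deviations: (−0.16100)² + (+0.07700)² + (−0.18900)² + (+0.02800)² + (+0.02400)² + (−0.00500)² + (+0.07400)² + (+0.09500)² + (+0.05700)² = 0.08671
Variance = 0.08671 / 8 = 0.01084
SE* = √0.01084

SE* = 0.1041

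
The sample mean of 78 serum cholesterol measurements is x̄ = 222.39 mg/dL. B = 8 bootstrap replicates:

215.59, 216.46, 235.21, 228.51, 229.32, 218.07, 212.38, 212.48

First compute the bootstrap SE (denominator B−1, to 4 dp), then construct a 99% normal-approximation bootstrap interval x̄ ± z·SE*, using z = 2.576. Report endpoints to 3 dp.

(199.914, 244.866)

Mean of replicates = 221.0025; sum of squared deviations = 532.9060; SE* = √(532.9060/7) = 8.7252
Margin = 2.576 × 8.7252 = 22.4761
Interval: 222.39 ± 22.4761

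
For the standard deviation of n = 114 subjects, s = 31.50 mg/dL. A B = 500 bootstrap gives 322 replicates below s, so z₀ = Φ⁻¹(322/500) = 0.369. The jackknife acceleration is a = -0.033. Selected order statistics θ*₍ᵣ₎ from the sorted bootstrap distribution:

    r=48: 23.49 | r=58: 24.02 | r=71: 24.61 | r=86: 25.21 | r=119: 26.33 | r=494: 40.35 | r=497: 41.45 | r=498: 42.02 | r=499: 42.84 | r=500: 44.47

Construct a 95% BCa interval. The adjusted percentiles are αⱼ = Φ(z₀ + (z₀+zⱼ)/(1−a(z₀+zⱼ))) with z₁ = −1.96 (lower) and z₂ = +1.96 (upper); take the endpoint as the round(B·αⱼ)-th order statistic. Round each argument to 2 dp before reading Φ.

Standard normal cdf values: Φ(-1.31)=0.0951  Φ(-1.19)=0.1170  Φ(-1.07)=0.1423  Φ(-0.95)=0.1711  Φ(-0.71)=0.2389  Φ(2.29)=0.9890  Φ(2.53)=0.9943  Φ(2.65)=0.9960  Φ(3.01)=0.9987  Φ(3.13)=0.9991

Lower: z₀ + z₁ = 0.369 + (-1.960) = -1.591; 1 − a(z₀+z₁) = 1 − (-0.033)(-1.591) = 0.9475; argument = 0.369 + (-1.591)/0.9475 = -1.3102 → -1.31.
α₁ = Φ(-1.31) = 0.0951; rank = round(500 × 0.0951) = 48; θ*₍48₎ = 23.49.
Upper: z₀ + z₂ = 2.329; 1 − a(z₀+z₂) = 1.0769; argument = 2.5318 → 2.53; α₂ = 0.9943; rank = 497; θ*₍497₎ = 41.45.

(23.49, 41.45)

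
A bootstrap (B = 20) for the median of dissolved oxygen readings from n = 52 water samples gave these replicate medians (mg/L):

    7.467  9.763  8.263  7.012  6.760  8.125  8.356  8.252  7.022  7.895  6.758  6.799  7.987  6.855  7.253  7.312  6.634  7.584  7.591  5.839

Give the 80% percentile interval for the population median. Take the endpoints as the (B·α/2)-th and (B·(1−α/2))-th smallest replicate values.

(6.634, 8.263)

Sorted replicates: 5.839, 6.634, 6.758, 6.760, 6.799, 6.855, 7.012, 7.022, 7.253, 7.312, 7.467, 7.584, 7.591, 7.895, 7.987, 8.125, 8.252, 8.263, 8.356, 9.763
α = 0.20; lower rank = 20 × 0.100 = 2; upper rank = 20 × 0.900 = 18.
The 2nd smallest replicate is 6.634; the 18th is 8.263.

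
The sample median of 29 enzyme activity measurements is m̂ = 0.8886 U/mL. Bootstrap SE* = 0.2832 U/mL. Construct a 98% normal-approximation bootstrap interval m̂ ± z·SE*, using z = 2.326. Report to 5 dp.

(0.22988, 1.54732)

Margin = 2.326 × 0.2832 = 0.658723
Interval: 0.8886 ± 0.658723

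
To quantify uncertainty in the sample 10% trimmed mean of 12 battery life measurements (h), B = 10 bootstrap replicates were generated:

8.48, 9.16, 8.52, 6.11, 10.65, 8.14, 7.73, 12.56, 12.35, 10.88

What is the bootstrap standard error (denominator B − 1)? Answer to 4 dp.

SE* = 2.0893

Bootstrap SE is the standard deviation of the 10 replicate 10% trimmed means.
Mean of replicates: (8.48 + 9.16 + 8.52 + 6.11 + 10.65 + 8.14 + 7.73 + 12.56 + 12.35 + 10.88) / 10 = 94.58000 / 10 = 9.45800
Sum of squared deviations: (−0.97800)² + (−0.29800)² + (−0.93800)² + (−3.34800)² + (+1.19200)² + (−1.31800)² + (−1.72800)² + (+3.10200)² + (+2.89200)² + (+1.42200)² = 39.28636
Variance = 39.28636 / 9 = 4.36515
SE* = √4.36515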